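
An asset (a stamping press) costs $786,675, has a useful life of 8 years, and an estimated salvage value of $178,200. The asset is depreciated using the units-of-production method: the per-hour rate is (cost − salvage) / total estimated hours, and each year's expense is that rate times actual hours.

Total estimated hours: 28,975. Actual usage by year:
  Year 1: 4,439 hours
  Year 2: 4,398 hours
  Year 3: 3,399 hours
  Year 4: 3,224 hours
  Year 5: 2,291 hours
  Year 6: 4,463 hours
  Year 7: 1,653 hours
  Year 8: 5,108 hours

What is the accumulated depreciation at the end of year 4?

Depreciable base = $786,675 − $178,200 = $608,475.
Rate = $608,475 / 28,975 hours = $21 per hour.
Year 1: 4,439 × $21 = $93,219. Book value $693,456.
Year 2: 4,398 × $21 = $92,358. Book value $601,098.
Year 3: 3,399 × $21 = $71,379. Book value $529,719.
Year 4: 3,224 × $21 = $67,704. Book value $462,015.
Accumulated through year 4 = $786,675 − $462,015 = $324,660.

$324,660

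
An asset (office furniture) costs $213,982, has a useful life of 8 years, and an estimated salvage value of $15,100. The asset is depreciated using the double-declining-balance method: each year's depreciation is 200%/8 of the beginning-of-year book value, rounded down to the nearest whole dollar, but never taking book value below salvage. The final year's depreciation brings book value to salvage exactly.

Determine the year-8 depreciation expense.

Depreciable base = $213,982 − $15,100 = $198,882.
Year 1: ⌊$213,982 × 200%/8⌋ = $53,495. Book value $160,487.
Year 2: ⌊$160,487 × 200%/8⌋ = $40,121. Book value $120,366.
Year 3: ⌊$120,366 × 200%/8⌋ = $30,091. Book value $90,275.
Year 4: ⌊$90,275 × 200%/8⌋ = $22,568. Book value $67,707.
Year 5: ⌊$67,707 × 200%/8⌋ = $16,926. Book value $50,781.
Year 6: ⌊$50,781 × 200%/8⌋ = $12,695. Book value $38,086.
Year 7: ⌊$38,086 × 200%/8⌋ = $9,521. Book value $28,565.
Year 8 (final): $28,565 − $15,100 = $13,465. Book value $15,100.

$13,465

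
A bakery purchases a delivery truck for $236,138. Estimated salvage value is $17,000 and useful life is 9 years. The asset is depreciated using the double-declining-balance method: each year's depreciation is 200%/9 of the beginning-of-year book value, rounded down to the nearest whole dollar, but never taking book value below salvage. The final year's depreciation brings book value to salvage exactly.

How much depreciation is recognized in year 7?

Depreciable base = $236,138 − $17,000 = $219,138.
Year 1: ⌊$236,138 × 200%/9⌋ = $52,475. Book value $183,663.
Year 2: ⌊$183,663 × 200%/9⌋ = $40,814. Book value $142,849.
Year 3: ⌊$142,849 × 200%/9⌋ = $31,744. Book value $111,105.
Year 4: ⌊$111,105 × 200%/9⌋ = $24,690. Book value $86,415.
Year 5: ⌊$86,415 × 200%/9⌋ = $19,203. Book value $67,212.
Year 6: ⌊$67,212 × 200%/9⌋ = $14,936. Book value $52,276.
Year 7: ⌊$52,276 × 200%/9⌋ = $11,616. Book value $40,660.

$11,616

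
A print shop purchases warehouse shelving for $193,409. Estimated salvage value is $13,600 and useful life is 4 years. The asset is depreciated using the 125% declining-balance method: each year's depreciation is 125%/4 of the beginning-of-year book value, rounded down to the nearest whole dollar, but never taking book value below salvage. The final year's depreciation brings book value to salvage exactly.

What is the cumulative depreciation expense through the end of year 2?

Depreciable base = $193,409 − $13,600 = $179,809.
Year 1: ⌊$193,409 × 125%/4⌋ = $60,440. Book value $132,969.
Year 2: ⌊$132,969 × 125%/4⌋ = $41,552. Book value $91,417.
Accumulated through year 2 = $193,409 − $91,417 = $101,992.

$101,992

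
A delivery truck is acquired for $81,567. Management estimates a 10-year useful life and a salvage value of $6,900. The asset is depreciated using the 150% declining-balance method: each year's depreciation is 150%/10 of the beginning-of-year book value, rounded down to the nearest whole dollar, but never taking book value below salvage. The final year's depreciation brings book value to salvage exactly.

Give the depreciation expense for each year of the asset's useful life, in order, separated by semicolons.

Depreciable base = $81,567 − $6,900 = $74,667.
Year 1: ⌊$81,567 × 150%/10⌋ = $12,235. Book value $69,332.
Year 2: ⌊$69,332 × 150%/10⌋ = $10,399. Book value $58,933.
Year 3: ⌊$58,933 × 150%/10⌋ = $8,839. Book value $50,094.
Year 4: ⌊$50,094 × 150%/10⌋ = $7,514. Book value $42,580.
Year 5: ⌊$42,580 × 150%/10⌋ = $6,387. Book value $36,193.
Year 6: ⌊$36,193 × 150%/10⌋ = $5,428. Book value $30,765.
Year 7: ⌊$30,765 × 150%/10⌋ = $4,614. Book value $26,151.
Year 8: ⌊$26,151 × 150%/10⌋ = $3,922. Book value $22,229.
Year 9: ⌊$22,229 × 150%/10⌋ = $3,334. Book value $18,895.
Year 10 (final): $18,895 − $6,900 = $11,995. Book value $6,900.

$12,235; $10,399; $8,839; $7,514; $6,387; $5,428; $4,614; $3,922; $3,334; $11,995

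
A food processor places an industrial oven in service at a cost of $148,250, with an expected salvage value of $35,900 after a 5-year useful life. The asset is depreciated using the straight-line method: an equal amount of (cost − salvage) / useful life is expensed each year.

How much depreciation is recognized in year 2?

$22,470

Depreciable base = $148,250 − $35,900 = $112,350.
Annual expense = $112,350 / 5 = $22,470.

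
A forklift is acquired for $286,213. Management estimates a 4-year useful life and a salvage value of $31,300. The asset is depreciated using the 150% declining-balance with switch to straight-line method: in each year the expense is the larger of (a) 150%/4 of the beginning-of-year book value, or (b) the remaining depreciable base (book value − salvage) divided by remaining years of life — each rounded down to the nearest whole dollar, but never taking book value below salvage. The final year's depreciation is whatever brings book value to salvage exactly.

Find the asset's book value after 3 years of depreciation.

$69,877

Depreciable base = $286,213 − $31,300 = $254,913.
Year 1: DB = ⌊$286,213 × 150%/4⌋ = $107,329; SL = ⌊$254,913/4⌋ = $63,728 → take DB $107,329. Book value $178,884.
Year 2: DB = ⌊$178,884 × 150%/4⌋ = $67,081; SL = ⌊$147,584/3⌋ = $49,194 → take DB $67,081. Book value $111,803.
Year 3: DB = ⌊$111,803 × 150%/4⌋ = $41,926; SL = ⌊$80,503/2⌋ = $40,251 → take DB $41,926. Book value $69,877.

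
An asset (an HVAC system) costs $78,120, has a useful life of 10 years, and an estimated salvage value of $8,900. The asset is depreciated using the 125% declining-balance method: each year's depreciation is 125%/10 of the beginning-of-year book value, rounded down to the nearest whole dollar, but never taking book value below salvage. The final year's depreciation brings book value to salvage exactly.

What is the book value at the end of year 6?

Depreciable base = $78,120 − $8,900 = $69,220.
Year 1: ⌊$78,120 × 125%/10⌋ = $9,765. Book value $68,355.
Year 2: ⌊$68,355 × 125%/10⌋ = $8,544. Book value $59,811.
Year 3: ⌊$59,811 × 125%/10⌋ = $7,476. Book value $52,335.
Year 4: ⌊$52,335 × 125%/10⌋ = $6,541. Book value $45,794.
Year 5: ⌊$45,794 × 125%/10⌋ = $5,724. Book value $40,070.
Year 6: ⌊$40,070 × 125%/10⌋ = $5,008. Book value $35,062.

$35,062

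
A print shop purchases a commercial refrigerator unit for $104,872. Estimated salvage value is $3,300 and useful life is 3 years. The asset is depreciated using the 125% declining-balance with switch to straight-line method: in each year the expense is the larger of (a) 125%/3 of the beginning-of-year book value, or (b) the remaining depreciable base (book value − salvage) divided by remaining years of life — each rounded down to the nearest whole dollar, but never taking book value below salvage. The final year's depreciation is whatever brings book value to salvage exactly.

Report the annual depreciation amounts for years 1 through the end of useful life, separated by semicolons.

$43,696; $28,938; $28,938

Depreciable base = $104,872 − $3,300 = $101,572.
Year 1: DB = ⌊$104,872 × 125%/3⌋ = $43,696; SL = ⌊$101,572/3⌋ = $33,857 → take DB $43,696. Book value $61,176.
Year 2: DB = ⌊$61,176 × 125%/3⌋ = $25,490; SL = ⌊$57,876/2⌋ = $28,938 → take SL $28,938. Book value $32,238.
Year 3 (final): $32,238 − $3,300 = $28,938. Book value $3,300.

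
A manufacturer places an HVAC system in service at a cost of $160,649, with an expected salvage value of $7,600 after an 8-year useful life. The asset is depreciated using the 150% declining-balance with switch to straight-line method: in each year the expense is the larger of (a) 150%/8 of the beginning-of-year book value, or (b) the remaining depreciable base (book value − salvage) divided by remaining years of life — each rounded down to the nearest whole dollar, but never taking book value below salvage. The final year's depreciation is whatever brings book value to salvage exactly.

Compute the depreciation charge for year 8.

Depreciable base = $160,649 − $7,600 = $153,049.
Year 1: DB = ⌊$160,649 × 150%/8⌋ = $30,121; SL = ⌊$153,049/8⌋ = $19,131 → take DB $30,121. Book value $130,528.
Year 2: DB = ⌊$130,528 × 150%/8⌋ = $24,474; SL = ⌊$122,928/7⌋ = $17,561 → take DB $24,474. Book value $106,054.
Year 3: DB = ⌊$106,054 × 150%/8⌋ = $19,885; SL = ⌊$98,454/6⌋ = $16,409 → take DB $19,885. Book value $86,169.
Year 4: DB = ⌊$86,169 × 150%/8⌋ = $16,156; SL = ⌊$78,569/5⌋ = $15,713 → take DB $16,156. Book value $70,013.
Year 5: DB = ⌊$70,013 × 150%/8⌋ = $13,127; SL = ⌊$62,413/4⌋ = $15,603 → take SL $15,603. Book value $54,410.
Year 6: DB = ⌊$54,410 × 150%/8⌋ = $10,201; SL = ⌊$46,810/3⌋ = $15,603 → take SL $15,603. Book value $38,807.
Year 7: DB = ⌊$38,807 × 150%/8⌋ = $7,276; SL = ⌊$31,207/2⌋ = $15,603 → take SL $15,603. Book value $23,204.
Year 8 (final): $23,204 − $7,600 = $15,604. Book value $7,600.

$15,604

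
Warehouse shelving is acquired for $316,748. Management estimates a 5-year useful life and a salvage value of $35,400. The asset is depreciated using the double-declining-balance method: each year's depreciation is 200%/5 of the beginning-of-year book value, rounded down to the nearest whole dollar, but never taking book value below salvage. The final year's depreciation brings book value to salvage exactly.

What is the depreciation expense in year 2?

Depreciable base = $316,748 − $35,400 = $281,348.
Year 1: ⌊$316,748 × 200%/5⌋ = $126,699. Book value $190,049.
Year 2: ⌊$190,049 × 200%/5⌋ = $76,019. Book value $114,030.

$76,019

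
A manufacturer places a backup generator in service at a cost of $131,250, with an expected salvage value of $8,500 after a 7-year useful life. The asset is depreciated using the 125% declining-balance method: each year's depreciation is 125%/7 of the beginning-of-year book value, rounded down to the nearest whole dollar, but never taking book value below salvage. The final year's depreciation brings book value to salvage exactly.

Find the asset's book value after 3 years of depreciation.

Depreciable base = $131,250 − $8,500 = $122,750.
Year 1: ⌊$131,250 × 125%/7⌋ = $23,437. Book value $107,813.
Year 2: ⌊$107,813 × 125%/7⌋ = $19,252. Book value $88,561.
Year 3: ⌊$88,561 × 125%/7⌋ = $15,814. Book value $72,747.

$72,747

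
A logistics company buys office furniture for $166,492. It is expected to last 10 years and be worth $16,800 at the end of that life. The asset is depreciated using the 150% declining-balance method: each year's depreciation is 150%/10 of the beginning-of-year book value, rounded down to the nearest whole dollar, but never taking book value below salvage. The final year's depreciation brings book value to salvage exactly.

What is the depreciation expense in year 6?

$11,081

Depreciable base = $166,492 − $16,800 = $149,692.
Year 1: ⌊$166,492 × 150%/10⌋ = $24,973. Book value $141,519.
Year 2: ⌊$141,519 × 150%/10⌋ = $21,227. Book value $120,292.
Year 3: ⌊$120,292 × 150%/10⌋ = $18,043. Book value $102,249.
Year 4: ⌊$102,249 × 150%/10⌋ = $15,337. Book value $86,912.
Year 5: ⌊$86,912 × 150%/10⌋ = $13,036. Book value $73,876.
Year 6: ⌊$73,876 × 150%/10⌋ = $11,081. Book value $62,795.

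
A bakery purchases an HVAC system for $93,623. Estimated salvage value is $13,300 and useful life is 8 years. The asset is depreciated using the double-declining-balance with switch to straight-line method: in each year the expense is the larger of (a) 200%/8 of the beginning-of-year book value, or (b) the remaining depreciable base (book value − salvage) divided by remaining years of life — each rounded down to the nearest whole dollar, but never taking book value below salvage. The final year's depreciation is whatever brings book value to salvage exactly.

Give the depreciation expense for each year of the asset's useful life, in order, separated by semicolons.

$23,405; $17,554; $13,166; $9,874; $7,406; $5,554; $3,364; $0

Depreciable base = $93,623 − $13,300 = $80,323.
Year 1: DB = ⌊$93,623 × 200%/8⌋ = $23,405; SL = ⌊$80,323/8⌋ = $10,040 → take DB $23,405. Book value $70,218.
Year 2: DB = ⌊$70,218 × 200%/8⌋ = $17,554; SL = ⌊$56,918/7⌋ = $8,131 → take DB $17,554. Book value $52,664.
Year 3: DB = ⌊$52,664 × 200%/8⌋ = $13,166; SL = ⌊$39,364/6⌋ = $6,560 → take DB $13,166. Book value $39,498.
Year 4: DB = ⌊$39,498 × 200%/8⌋ = $9,874; SL = ⌊$26,198/5⌋ = $5,239 → take DB $9,874. Book value $29,624.
Year 5: DB = ⌊$29,624 × 200%/8⌋ = $7,406; SL = ⌊$16,324/4⌋ = $4,081 → take DB $7,406. Book value $22,218.
Year 6: DB = ⌊$22,218 × 200%/8⌋ = $5,554; SL = ⌊$8,918/3⌋ = $2,972 → take DB $5,554. Book value $16,664.
Year 7: DB = ⌊$16,664 × 200%/8⌋ = $4,166; SL = ⌊$3,364/2⌋ = $1,682 → take DB $4,166, capped at $3,364. Book value $13,300.
Year 8 (final): $13,300 − $13,300 = $0. Book value $13,300.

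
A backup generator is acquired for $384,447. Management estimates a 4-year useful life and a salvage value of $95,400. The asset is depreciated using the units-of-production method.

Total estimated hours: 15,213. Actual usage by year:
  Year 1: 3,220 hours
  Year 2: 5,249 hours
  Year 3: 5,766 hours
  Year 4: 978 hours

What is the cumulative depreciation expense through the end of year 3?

$270,465

Depreciable base = $384,447 − $95,400 = $289,047.
Rate = $289,047 / 15,213 hours = $19 per hour.
Year 1: 3,220 × $19 = $61,180. Book value $323,267.
Year 2: 5,249 × $19 = $99,731. Book value $223,536.
Year 3: 5,766 × $19 = $109,554. Book value $113,982.
Accumulated through year 3 = $384,447 − $113,982 = $270,465.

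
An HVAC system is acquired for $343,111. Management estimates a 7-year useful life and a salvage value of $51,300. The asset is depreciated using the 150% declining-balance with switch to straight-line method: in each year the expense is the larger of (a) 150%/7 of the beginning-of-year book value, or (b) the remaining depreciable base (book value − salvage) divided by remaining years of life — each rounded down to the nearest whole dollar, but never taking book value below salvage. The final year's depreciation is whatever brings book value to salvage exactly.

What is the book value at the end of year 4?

$130,767

Depreciable base = $343,111 − $51,300 = $291,811.
Year 1: DB = ⌊$343,111 × 150%/7⌋ = $73,523; SL = ⌊$291,811/7⌋ = $41,687 → take DB $73,523. Book value $269,588.
Year 2: DB = ⌊$269,588 × 150%/7⌋ = $57,768; SL = ⌊$218,288/6⌋ = $36,381 → take DB $57,768. Book value $211,820.
Year 3: DB = ⌊$211,820 × 150%/7⌋ = $45,390; SL = ⌊$160,520/5⌋ = $32,104 → take DB $45,390. Book value $166,430.
Year 4: DB = ⌊$166,430 × 150%/7⌋ = $35,663; SL = ⌊$115,130/4⌋ = $28,782 → take DB $35,663. Book value $130,767.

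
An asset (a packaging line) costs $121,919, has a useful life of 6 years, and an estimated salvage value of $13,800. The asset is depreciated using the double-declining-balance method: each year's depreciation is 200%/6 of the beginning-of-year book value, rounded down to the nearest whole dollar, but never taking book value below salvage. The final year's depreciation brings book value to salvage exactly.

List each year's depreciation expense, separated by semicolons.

Depreciable base = $121,919 − $13,800 = $108,119.
Year 1: ⌊$121,919 × 200%/6⌋ = $40,639. Book value $81,280.
Year 2: ⌊$81,280 × 200%/6⌋ = $27,093. Book value $54,187.
Year 3: ⌊$54,187 × 200%/6⌋ = $18,062. Book value $36,125.
Year 4: ⌊$36,125 × 200%/6⌋ = $12,041. Book value $24,084.
Year 5: ⌊$24,084 × 200%/6⌋ = $8,028. Book value $16,056.
Year 6 (final): $16,056 − $13,800 = $2,256. Book value $13,800.

$40,639; $27,093; $18,062; $12,041; $8,028; $2,256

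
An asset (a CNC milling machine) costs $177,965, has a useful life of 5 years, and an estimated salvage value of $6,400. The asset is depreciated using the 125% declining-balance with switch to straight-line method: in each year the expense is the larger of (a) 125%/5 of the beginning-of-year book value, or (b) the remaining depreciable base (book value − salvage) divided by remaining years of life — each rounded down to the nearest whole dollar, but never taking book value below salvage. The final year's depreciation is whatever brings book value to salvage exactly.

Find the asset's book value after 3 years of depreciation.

Depreciable base = $177,965 − $6,400 = $171,565.
Year 1: DB = ⌊$177,965 × 125%/5⌋ = $44,491; SL = ⌊$171,565/5⌋ = $34,313 → take DB $44,491. Book value $133,474.
Year 2: DB = ⌊$133,474 × 125%/5⌋ = $33,368; SL = ⌊$127,074/4⌋ = $31,768 → take DB $33,368. Book value $100,106.
Year 3: DB = ⌊$100,106 × 125%/5⌋ = $25,026; SL = ⌊$93,706/3⌋ = $31,235 → take SL $31,235. Book value $68,871.

$68,871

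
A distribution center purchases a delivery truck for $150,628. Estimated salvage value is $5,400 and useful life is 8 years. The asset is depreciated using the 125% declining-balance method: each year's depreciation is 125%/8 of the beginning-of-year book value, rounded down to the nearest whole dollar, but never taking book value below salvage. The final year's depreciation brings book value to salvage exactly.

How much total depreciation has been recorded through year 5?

$86,213

Depreciable base = $150,628 − $5,400 = $145,228.
Year 1: ⌊$150,628 × 125%/8⌋ = $23,535. Book value $127,093.
Year 2: ⌊$127,093 × 125%/8⌋ = $19,858. Book value $107,235.
Year 3: ⌊$107,235 × 125%/8⌋ = $16,755. Book value $90,480.
Year 4: ⌊$90,480 × 125%/8⌋ = $14,137. Book value $76,343.
Year 5: ⌊$76,343 × 125%/8⌋ = $11,928. Book value $64,415.
Accumulated through year 5 = $150,628 − $64,415 = $86,213.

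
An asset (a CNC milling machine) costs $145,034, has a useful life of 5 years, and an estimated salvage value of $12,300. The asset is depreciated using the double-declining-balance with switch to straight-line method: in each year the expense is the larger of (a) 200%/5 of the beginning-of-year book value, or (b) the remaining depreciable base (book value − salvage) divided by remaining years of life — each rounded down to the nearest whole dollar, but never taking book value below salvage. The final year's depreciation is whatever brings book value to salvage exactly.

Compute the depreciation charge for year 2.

$34,808

Depreciable base = $145,034 − $12,300 = $132,734.
Year 1: DB = ⌊$145,034 × 200%/5⌋ = $58,013; SL = ⌊$132,734/5⌋ = $26,546 → take DB $58,013. Book value $87,021.
Year 2: DB = ⌊$87,021 × 200%/5⌋ = $34,808; SL = ⌊$74,721/4⌋ = $18,680 → take DB $34,808. Book value $52,213.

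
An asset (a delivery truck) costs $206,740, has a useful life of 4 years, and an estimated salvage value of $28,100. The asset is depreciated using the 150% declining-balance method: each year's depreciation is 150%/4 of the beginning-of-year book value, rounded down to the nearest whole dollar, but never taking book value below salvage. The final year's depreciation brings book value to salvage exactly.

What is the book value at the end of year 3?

Depreciable base = $206,740 − $28,100 = $178,640.
Year 1: ⌊$206,740 × 150%/4⌋ = $77,527. Book value $129,213.
Year 2: ⌊$129,213 × 150%/4⌋ = $48,454. Book value $80,759.
Year 3: ⌊$80,759 × 150%/4⌋ = $30,284. Book value $50,475.

$50,475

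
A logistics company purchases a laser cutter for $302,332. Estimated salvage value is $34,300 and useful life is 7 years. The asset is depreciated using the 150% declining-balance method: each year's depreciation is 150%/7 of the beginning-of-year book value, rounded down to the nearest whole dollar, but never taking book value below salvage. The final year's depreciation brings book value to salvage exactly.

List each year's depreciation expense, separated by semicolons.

$64,785; $50,902; $39,995; $31,425; $24,691; $19,400; $36,834

Depreciable base = $302,332 − $34,300 = $268,032.
Year 1: ⌊$302,332 × 150%/7⌋ = $64,785. Book value $237,547.
Year 2: ⌊$237,547 × 150%/7⌋ = $50,902. Book value $186,645.
Year 3: ⌊$186,645 × 150%/7⌋ = $39,995. Book value $146,650.
Year 4: ⌊$146,650 × 150%/7⌋ = $31,425. Book value $115,225.
Year 5: ⌊$115,225 × 150%/7⌋ = $24,691. Book value $90,534.
Year 6: ⌊$90,534 × 150%/7⌋ = $19,400. Book value $71,134.
Year 7 (final): $71,134 − $34,300 = $36,834. Book value $34,300.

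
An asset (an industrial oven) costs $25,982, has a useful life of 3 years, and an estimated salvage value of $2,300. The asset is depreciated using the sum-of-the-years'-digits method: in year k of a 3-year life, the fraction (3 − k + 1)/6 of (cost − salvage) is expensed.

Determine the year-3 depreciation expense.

Depreciable base = $25,982 − $2,300 = $23,682.
Sum of the years' digits = 3+2+1 = 6.
Year 1: $23,682 × 3/6 = $11,841. Book value $14,141.
Year 2: $23,682 × 2/6 = $7,894. Book value $6,247.
Year 3: $23,682 × 1/6 = $3,947. Book value $2,300.

$3,947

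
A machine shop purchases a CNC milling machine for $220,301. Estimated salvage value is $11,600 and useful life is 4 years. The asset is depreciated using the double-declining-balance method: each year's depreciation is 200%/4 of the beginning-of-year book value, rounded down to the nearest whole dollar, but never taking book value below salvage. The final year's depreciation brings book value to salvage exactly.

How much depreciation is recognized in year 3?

$27,538

Depreciable base = $220,301 − $11,600 = $208,701.
Year 1: ⌊$220,301 × 200%/4⌋ = $110,150. Book value $110,151.
Year 2: ⌊$110,151 × 200%/4⌋ = $55,075. Book value $55,076.
Year 3: ⌊$55,076 × 200%/4⌋ = $27,538. Book value $27,538.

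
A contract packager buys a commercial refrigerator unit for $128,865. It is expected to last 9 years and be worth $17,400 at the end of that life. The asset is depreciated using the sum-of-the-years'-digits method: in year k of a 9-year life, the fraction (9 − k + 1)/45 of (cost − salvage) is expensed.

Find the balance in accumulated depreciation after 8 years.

$108,988

Depreciable base = $128,865 − $17,400 = $111,465.
Sum of the years' digits = 9+8+7+6+5+4+3+2+1 = 45.
Year 1: $111,465 × 9/45 = $22,293. Book value $106,572.
Year 2: $111,465 × 8/45 = $19,816. Book value $86,756.
Year 3: $111,465 × 7/45 = $17,339. Book value $69,417.
Year 4: $111,465 × 6/45 = $14,862. Book value $54,555.
Year 5: $111,465 × 5/45 = $12,385. Book value $42,170.
Year 6: $111,465 × 4/45 = $9,908. Book value $32,262.
Year 7: $111,465 × 3/45 = $7,431. Book value $24,831.
Year 8: $111,465 × 2/45 = $4,954. Book value $19,877.
Accumulated through year 8 = $128,865 − $19,877 = $108,988.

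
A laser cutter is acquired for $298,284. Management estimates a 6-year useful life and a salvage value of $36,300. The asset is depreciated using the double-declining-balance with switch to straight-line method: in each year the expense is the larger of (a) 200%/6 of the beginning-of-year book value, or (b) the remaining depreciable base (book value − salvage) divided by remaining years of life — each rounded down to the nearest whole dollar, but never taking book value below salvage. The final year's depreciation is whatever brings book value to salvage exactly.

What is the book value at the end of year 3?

Depreciable base = $298,284 − $36,300 = $261,984.
Year 1: DB = ⌊$298,284 × 200%/6⌋ = $99,428; SL = ⌊$261,984/6⌋ = $43,664 → take DB $99,428. Book value $198,856.
Year 2: DB = ⌊$198,856 × 200%/6⌋ = $66,285; SL = ⌊$162,556/5⌋ = $32,511 → take DB $66,285. Book value $132,571.
Year 3: DB = ⌊$132,571 × 200%/6⌋ = $44,190; SL = ⌊$96,271/4⌋ = $24,067 → take DB $44,190. Book value $88,381.

$88,381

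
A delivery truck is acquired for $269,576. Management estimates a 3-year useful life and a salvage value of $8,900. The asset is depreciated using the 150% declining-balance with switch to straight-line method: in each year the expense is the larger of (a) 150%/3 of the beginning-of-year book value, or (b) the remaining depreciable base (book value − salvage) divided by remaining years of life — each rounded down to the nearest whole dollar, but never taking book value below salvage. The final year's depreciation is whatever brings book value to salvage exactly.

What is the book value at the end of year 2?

$67,394

Depreciable base = $269,576 − $8,900 = $260,676.
Year 1: DB = ⌊$269,576 × 150%/3⌋ = $134,788; SL = ⌊$260,676/3⌋ = $86,892 → take DB $134,788. Book value $134,788.
Year 2: DB = ⌊$134,788 × 150%/3⌋ = $67,394; SL = ⌊$125,888/2⌋ = $62,944 → take DB $67,394. Book value $67,394.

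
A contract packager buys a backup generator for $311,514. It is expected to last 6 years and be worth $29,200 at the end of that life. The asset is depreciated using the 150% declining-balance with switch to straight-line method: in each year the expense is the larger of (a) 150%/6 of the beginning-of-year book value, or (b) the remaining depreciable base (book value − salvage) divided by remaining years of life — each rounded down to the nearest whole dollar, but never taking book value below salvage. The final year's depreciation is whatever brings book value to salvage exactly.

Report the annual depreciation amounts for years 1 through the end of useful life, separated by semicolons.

$77,878; $58,409; $43,806; $34,073; $34,074; $34,074

Depreciable base = $311,514 − $29,200 = $282,314.
Year 1: DB = ⌊$311,514 × 150%/6⌋ = $77,878; SL = ⌊$282,314/6⌋ = $47,052 → take DB $77,878. Book value $233,636.
Year 2: DB = ⌊$233,636 × 150%/6⌋ = $58,409; SL = ⌊$204,436/5⌋ = $40,887 → take DB $58,409. Book value $175,227.
Year 3: DB = ⌊$175,227 × 150%/6⌋ = $43,806; SL = ⌊$146,027/4⌋ = $36,506 → take DB $43,806. Book value $131,421.
Year 4: DB = ⌊$131,421 × 150%/6⌋ = $32,855; SL = ⌊$102,221/3⌋ = $34,073 → take SL $34,073. Book value $97,348.
Year 5: DB = ⌊$97,348 × 150%/6⌋ = $24,337; SL = ⌊$68,148/2⌋ = $34,074 → take SL $34,074. Book value $63,274.
Year 6 (final): $63,274 − $29,200 = $34,074. Book value $29,200.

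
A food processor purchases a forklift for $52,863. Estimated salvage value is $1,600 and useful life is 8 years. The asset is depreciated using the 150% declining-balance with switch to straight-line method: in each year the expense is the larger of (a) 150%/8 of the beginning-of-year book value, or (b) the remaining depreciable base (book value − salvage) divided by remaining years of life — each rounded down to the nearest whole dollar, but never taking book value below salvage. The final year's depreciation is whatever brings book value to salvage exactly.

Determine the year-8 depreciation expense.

$5,352

Depreciable base = $52,863 − $1,600 = $51,263.
Year 1: DB = ⌊$52,863 × 150%/8⌋ = $9,911; SL = ⌊$51,263/8⌋ = $6,407 → take DB $9,911. Book value $42,952.
Year 2: DB = ⌊$42,952 × 150%/8⌋ = $8,053; SL = ⌊$41,352/7⌋ = $5,907 → take DB $8,053. Book value $34,899.
Year 3: DB = ⌊$34,899 × 150%/8⌋ = $6,543; SL = ⌊$33,299/6⌋ = $5,549 → take DB $6,543. Book value $28,356.
Year 4: DB = ⌊$28,356 × 150%/8⌋ = $5,316; SL = ⌊$26,756/5⌋ = $5,351 → take SL $5,351. Book value $23,005.
Year 5: DB = ⌊$23,005 × 150%/8⌋ = $4,313; SL = ⌊$21,405/4⌋ = $5,351 → take SL $5,351. Book value $17,654.
Year 6: DB = ⌊$17,654 × 150%/8⌋ = $3,310; SL = ⌊$16,054/3⌋ = $5,351 → take SL $5,351. Book value $12,303.
Year 7: DB = ⌊$12,303 × 150%/8⌋ = $2,306; SL = ⌊$10,703/2⌋ = $5,351 → take SL $5,351. Book value $6,952.
Year 8 (final): $6,952 − $1,600 = $5,352. Book value $1,600.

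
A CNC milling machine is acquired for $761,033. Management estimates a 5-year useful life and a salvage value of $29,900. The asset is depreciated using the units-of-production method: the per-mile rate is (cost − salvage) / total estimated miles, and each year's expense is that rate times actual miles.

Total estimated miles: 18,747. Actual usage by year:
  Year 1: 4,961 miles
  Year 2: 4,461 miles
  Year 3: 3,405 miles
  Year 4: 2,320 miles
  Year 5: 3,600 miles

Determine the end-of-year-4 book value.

$170,300

Depreciable base = $761,033 − $29,900 = $731,133.
Rate = $731,133 / 18,747 miles = $39 per mile.
Year 1: 4,961 × $39 = $193,479. Book value $567,554.
Year 2: 4,461 × $39 = $173,979. Book value $393,575.
Year 3: 3,405 × $39 = $132,795. Book value $260,780.
Year 4: 2,320 × $39 = $90,480. Book value $170,300.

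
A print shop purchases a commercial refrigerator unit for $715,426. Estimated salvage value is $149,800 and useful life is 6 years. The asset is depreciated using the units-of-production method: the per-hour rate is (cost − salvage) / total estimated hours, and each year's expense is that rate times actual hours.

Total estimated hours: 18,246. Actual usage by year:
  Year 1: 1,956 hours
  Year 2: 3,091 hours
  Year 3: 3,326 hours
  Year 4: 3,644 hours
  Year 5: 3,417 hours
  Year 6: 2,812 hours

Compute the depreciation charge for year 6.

Depreciable base = $715,426 − $149,800 = $565,626.
Rate = $565,626 / 18,246 hours = $31 per hour.
Year 1: 1,956 × $31 = $60,636. Book value $654,790.
Year 2: 3,091 × $31 = $95,821. Book value $558,969.
Year 3: 3,326 × $31 = $103,106. Book value $455,863.
Year 4: 3,644 × $31 = $112,964. Book value $342,899.
Year 5: 3,417 × $31 = $105,927. Book value $236,972.
Year 6: 2,812 × $31 = $87,172. Book value $149,800.

$87,172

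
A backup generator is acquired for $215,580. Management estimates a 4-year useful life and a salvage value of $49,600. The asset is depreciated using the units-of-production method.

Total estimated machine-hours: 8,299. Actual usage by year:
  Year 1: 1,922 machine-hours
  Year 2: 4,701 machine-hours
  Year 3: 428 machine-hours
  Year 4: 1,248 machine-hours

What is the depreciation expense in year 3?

$8,560

Depreciable base = $215,580 − $49,600 = $165,980.
Rate = $165,980 / 8,299 machine-hours = $20 per machine-hour.
Year 1: 1,922 × $20 = $38,440. Book value $177,140.
Year 2: 4,701 × $20 = $94,020. Book value $83,120.
Year 3: 428 × $20 = $8,560. Book value $74,560.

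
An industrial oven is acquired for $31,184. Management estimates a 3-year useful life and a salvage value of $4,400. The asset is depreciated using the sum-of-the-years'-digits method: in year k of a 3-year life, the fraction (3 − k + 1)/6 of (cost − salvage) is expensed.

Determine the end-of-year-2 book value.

Depreciable base = $31,184 − $4,400 = $26,784.
Sum of the years' digits = 3+2+1 = 6.
Year 1: $26,784 × 3/6 = $13,392. Book value $17,792.
Year 2: $26,784 × 2/6 = $8,928. Book value $8,864.

$8,864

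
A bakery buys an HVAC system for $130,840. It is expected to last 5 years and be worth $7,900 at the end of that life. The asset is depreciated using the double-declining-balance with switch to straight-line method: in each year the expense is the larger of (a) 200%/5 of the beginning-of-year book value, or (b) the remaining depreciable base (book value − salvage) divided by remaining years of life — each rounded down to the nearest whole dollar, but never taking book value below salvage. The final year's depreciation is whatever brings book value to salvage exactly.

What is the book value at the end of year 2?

$47,103

Depreciable base = $130,840 − $7,900 = $122,940.
Year 1: DB = ⌊$130,840 × 200%/5⌋ = $52,336; SL = ⌊$122,940/5⌋ = $24,588 → take DB $52,336. Book value $78,504.
Year 2: DB = ⌊$78,504 × 200%/5⌋ = $31,401; SL = ⌊$70,604/4⌋ = $17,651 → take DB $31,401. Book value $47,103.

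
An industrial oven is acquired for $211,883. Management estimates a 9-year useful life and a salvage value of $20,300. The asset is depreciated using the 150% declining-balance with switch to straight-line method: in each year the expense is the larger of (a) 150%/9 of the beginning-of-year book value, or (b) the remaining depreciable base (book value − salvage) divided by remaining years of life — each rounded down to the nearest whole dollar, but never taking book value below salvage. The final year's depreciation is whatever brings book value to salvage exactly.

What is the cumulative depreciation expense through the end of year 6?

Depreciable base = $211,883 − $20,300 = $191,583.
Year 1: DB = ⌊$211,883 × 150%/9⌋ = $35,313; SL = ⌊$191,583/9⌋ = $21,287 → take DB $35,313. Book value $176,570.
Year 2: DB = ⌊$176,570 × 150%/9⌋ = $29,428; SL = ⌊$156,270/8⌋ = $19,533 → take DB $29,428. Book value $147,142.
Year 3: DB = ⌊$147,142 × 150%/9⌋ = $24,523; SL = ⌊$126,842/7⌋ = $18,120 → take DB $24,523. Book value $122,619.
Year 4: DB = ⌊$122,619 × 150%/9⌋ = $20,436; SL = ⌊$102,319/6⌋ = $17,053 → take DB $20,436. Book value $102,183.
Year 5: DB = ⌊$102,183 × 150%/9⌋ = $17,030; SL = ⌊$81,883/5⌋ = $16,376 → take DB $17,030. Book value $85,153.
Year 6: DB = ⌊$85,153 × 150%/9⌋ = $14,192; SL = ⌊$64,853/4⌋ = $16,213 → take SL $16,213. Book value $68,940.
Accumulated through year 6 = $211,883 − $68,940 = $142,943.

$142,943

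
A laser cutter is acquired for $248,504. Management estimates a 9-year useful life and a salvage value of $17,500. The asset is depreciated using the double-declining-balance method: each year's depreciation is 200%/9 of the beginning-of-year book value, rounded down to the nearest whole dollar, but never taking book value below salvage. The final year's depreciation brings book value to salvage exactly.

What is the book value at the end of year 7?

Depreciable base = $248,504 − $17,500 = $231,004.
Year 1: ⌊$248,504 × 200%/9⌋ = $55,223. Book value $193,281.
Year 2: ⌊$193,281 × 200%/9⌋ = $42,951. Book value $150,330.
Year 3: ⌊$150,330 × 200%/9⌋ = $33,406. Book value $116,924.
Year 4: ⌊$116,924 × 200%/9⌋ = $25,983. Book value $90,941.
Year 5: ⌊$90,941 × 200%/9⌋ = $20,209. Book value $70,732.
Year 6: ⌊$70,732 × 200%/9⌋ = $15,718. Book value $55,014.
Year 7: ⌊$55,014 × 200%/9⌋ = $12,225. Book value $42,789.

$42,789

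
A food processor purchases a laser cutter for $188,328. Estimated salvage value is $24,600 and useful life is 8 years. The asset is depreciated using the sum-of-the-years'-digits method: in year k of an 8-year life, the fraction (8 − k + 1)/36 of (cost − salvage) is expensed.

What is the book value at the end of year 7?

$29,148

Depreciable base = $188,328 − $24,600 = $163,728.
Sum of the years' digits = 8+7+6+5+4+3+2+1 = 36.
Year 1: $163,728 × 8/36 = $36,384. Book value $151,944.
Year 2: $163,728 × 7/36 = $31,836. Book value $120,108.
Year 3: $163,728 × 6/36 = $27,288. Book value $92,820.
Year 4: $163,728 × 5/36 = $22,740. Book value $70,080.
Year 5: $163,728 × 4/36 = $18,192. Book value $51,888.
Year 6: $163,728 × 3/36 = $13,644. Book value $38,244.
Year 7: $163,728 × 2/36 = $9,096. Book value $29,148.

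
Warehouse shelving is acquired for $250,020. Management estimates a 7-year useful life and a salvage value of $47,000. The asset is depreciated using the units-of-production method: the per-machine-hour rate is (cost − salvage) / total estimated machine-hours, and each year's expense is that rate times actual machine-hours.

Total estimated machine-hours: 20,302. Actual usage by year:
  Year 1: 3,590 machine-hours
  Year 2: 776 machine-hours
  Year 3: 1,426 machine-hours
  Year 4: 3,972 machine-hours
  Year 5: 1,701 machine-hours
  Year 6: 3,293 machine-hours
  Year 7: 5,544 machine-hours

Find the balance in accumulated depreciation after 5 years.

$114,650

Depreciable base = $250,020 − $47,000 = $203,020.
Rate = $203,020 / 20,302 machine-hours = $10 per machine-hour.
Year 1: 3,590 × $10 = $35,900. Book value $214,120.
Year 2: 776 × $10 = $7,760. Book value $206,360.
Year 3: 1,426 × $10 = $14,260. Book value $192,100.
Year 4: 3,972 × $10 = $39,720. Book value $152,380.
Year 5: 1,701 × $10 = $17,010. Book value $135,370.
Accumulated through year 5 = $250,020 − $135,370 = $114,650.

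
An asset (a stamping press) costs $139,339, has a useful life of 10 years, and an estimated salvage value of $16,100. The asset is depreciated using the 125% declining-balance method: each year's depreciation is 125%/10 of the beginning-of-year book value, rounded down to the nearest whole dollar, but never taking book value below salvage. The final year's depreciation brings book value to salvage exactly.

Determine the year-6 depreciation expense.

Depreciable base = $139,339 − $16,100 = $123,239.
Year 1: ⌊$139,339 × 125%/10⌋ = $17,417. Book value $121,922.
Year 2: ⌊$121,922 × 125%/10⌋ = $15,240. Book value $106,682.
Year 3: ⌊$106,682 × 125%/10⌋ = $13,335. Book value $93,347.
Year 4: ⌊$93,347 × 125%/10⌋ = $11,668. Book value $81,679.
Year 5: ⌊$81,679 × 125%/10⌋ = $10,209. Book value $71,470.
Year 6: ⌊$71,470 × 125%/10⌋ = $8,933. Book value $62,537.

$8,933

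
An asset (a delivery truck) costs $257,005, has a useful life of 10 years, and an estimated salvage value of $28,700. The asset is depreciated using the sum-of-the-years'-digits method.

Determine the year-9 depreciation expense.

Depreciable base = $257,005 − $28,700 = $228,305.
Sum of the years' digits = 10+9+8+7+6+5+4+3+2+1 = 55.
Year 1: $228,305 × 10/55 = $41,510. Book value $215,495.
Year 2: $228,305 × 9/55 = $37,359. Book value $178,136.
Year 3: $228,305 × 8/55 = $33,208. Book value $144,928.
Year 4: $228,305 × 7/55 = $29,057. Book value $115,871.
Year 5: $228,305 × 6/55 = $24,906. Book value $90,965.
Year 6: $228,305 × 5/55 = $20,755. Book value $70,210.
Year 7: $228,305 × 4/55 = $16,604. Book value $53,606.
Year 8: $228,305 × 3/55 = $12,453. Book value $41,153.
Year 9: $228,305 × 2/55 = $8,302. Book value $32,851.

$8,302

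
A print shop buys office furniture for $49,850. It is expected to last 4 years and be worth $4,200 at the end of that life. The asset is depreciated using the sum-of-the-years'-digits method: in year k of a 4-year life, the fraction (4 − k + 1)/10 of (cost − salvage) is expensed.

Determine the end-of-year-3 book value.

$8,765

Depreciable base = $49,850 − $4,200 = $45,650.
Sum of the years' digits = 4+3+2+1 = 10.
Year 1: $45,650 × 4/10 = $18,260. Book value $31,590.
Year 2: $45,650 × 3/10 = $13,695. Book value $17,895.
Year 3: $45,650 × 2/10 = $9,130. Book value $8,765.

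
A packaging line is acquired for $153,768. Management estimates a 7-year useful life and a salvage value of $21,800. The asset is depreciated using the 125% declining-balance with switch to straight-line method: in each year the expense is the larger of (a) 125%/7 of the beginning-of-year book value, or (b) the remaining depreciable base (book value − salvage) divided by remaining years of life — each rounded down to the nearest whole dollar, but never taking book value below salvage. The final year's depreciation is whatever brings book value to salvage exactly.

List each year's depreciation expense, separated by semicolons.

$27,458; $22,555; $18,527; $15,857; $15,857; $15,857; $15,857

Depreciable base = $153,768 − $21,800 = $131,968.
Year 1: DB = ⌊$153,768 × 125%/7⌋ = $27,458; SL = ⌊$131,968/7⌋ = $18,852 → take DB $27,458. Book value $126,310.
Year 2: DB = ⌊$126,310 × 125%/7⌋ = $22,555; SL = ⌊$104,510/6⌋ = $17,418 → take DB $22,555. Book value $103,755.
Year 3: DB = ⌊$103,755 × 125%/7⌋ = $18,527; SL = ⌊$81,955/5⌋ = $16,391 → take DB $18,527. Book value $85,228.
Year 4: DB = ⌊$85,228 × 125%/7⌋ = $15,219; SL = ⌊$63,428/4⌋ = $15,857 → take SL $15,857. Book value $69,371.
Year 5: DB = ⌊$69,371 × 125%/7⌋ = $12,387; SL = ⌊$47,571/3⌋ = $15,857 → take SL $15,857. Book value $53,514.
Year 6: DB = ⌊$53,514 × 125%/7⌋ = $9,556; SL = ⌊$31,714/2⌋ = $15,857 → take SL $15,857. Book value $37,657.
Year 7 (final): $37,657 − $21,800 = $15,857. Book value $21,800.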